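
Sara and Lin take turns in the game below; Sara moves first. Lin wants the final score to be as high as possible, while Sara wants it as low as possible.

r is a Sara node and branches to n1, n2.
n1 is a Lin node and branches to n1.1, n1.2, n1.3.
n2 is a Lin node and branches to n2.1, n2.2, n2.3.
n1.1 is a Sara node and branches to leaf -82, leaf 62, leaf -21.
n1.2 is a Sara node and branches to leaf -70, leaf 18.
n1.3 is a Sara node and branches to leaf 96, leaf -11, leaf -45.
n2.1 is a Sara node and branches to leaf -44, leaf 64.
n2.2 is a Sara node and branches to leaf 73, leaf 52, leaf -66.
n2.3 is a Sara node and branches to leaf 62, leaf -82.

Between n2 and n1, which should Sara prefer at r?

n2.1 (Sara): min(-44, 64) = -44
n2.2 (Sara): min(73, 52, -66) = -66
n2.3 (Sara): min(62, -82) = -82
n2 (Lin): max(-44, -66, -82) = -44
n1.1 (Sara): min(-82, 62, -21) = -82
n1.2 (Sara): min(-70, 18) = -70
n1.3 (Sara): min(96, -11, -45) = -45
n1 (Lin): max(-82, -70, -45) = -45
Sara prefers the lower value; n2=-44, n1=-45. n1 is better since -45 < -44.

n1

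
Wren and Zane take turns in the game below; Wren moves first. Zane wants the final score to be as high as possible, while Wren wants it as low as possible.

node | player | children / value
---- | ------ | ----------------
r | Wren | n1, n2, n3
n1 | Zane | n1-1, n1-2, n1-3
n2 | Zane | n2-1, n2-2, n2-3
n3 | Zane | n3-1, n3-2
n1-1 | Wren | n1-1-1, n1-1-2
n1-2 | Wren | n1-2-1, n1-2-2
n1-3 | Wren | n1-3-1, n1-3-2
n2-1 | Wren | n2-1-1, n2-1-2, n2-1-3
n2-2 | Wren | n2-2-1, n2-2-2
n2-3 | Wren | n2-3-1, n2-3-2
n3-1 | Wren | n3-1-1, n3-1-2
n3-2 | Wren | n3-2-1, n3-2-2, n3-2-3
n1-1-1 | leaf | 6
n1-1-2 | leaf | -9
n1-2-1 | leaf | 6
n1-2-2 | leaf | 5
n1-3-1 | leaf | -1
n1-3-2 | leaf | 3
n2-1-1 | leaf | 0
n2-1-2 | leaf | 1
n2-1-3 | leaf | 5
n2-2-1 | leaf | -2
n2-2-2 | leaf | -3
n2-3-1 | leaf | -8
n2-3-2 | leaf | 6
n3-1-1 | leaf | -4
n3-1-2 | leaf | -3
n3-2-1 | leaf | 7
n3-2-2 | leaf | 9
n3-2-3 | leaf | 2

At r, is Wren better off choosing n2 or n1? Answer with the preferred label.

n2-1 (Wren): min(0, 1, 5) = 0
n2-2 (Wren): min(-2, -3) = -3
n2-3 (Wren): min(-8, 6) = -8
n2 (Zane): max(0, -3, -8) = 0
n1-1 (Wren): min(6, -9) = -9
n1-2 (Wren): min(6, 5) = 5
n1-3 (Wren): min(-1, 3) = -1
n1 (Zane): max(-9, 5, -1) = 5
Wren prefers the lower value; n2=0, n1=5. n2 is better since 0 < 5.

n2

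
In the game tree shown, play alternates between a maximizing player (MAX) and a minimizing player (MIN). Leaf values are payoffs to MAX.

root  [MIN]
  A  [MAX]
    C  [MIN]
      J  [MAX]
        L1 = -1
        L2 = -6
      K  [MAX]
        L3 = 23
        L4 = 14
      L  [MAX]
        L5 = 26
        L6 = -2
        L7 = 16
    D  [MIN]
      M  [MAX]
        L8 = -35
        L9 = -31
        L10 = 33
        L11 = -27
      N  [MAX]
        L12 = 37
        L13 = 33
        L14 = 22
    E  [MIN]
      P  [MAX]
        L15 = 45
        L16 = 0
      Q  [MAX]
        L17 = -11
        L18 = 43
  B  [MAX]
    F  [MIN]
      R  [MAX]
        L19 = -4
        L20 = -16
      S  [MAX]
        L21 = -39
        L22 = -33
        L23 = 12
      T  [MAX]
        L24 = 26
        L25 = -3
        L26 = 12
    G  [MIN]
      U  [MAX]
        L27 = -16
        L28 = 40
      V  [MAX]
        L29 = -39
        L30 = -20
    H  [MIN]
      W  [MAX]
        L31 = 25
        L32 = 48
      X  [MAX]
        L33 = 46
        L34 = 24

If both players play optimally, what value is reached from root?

J (MAX): max(-1, -6) = -1
K (MAX): max(23, 14) = 23
L (MAX): max(26, -2, 16) = 26
C (MIN): min(-1, 23, 26) = -1
M (MAX): max(-35, -31, 33, -27) = 33
N (MAX): max(37, 33, 22) = 37
D (MIN): min(33, 37) = 33
P (MAX): max(45, 0) = 45
Q (MAX): max(-11, 43) = 43
E (MIN): min(45, 43) = 43
A (MAX): max(-1, 33, 43) = 43
R (MAX): max(-4, -16) = -4
S (MAX): max(-39, -33, 12) = 12
T (MAX): max(26, -3, 12) = 26
F (MIN): min(-4, 12, 26) = -4
U (MAX): max(-16, 40) = 40
V (MAX): max(-39, -20) = -20
G (MIN): min(40, -20) = -20
W (MAX): max(25, 48) = 48
X (MAX): max(46, 24) = 46
H (MIN): min(48, 46) = 46
B (MAX): max(-4, -20, 46) = 46
root (MIN): min(43, 46) = 43

43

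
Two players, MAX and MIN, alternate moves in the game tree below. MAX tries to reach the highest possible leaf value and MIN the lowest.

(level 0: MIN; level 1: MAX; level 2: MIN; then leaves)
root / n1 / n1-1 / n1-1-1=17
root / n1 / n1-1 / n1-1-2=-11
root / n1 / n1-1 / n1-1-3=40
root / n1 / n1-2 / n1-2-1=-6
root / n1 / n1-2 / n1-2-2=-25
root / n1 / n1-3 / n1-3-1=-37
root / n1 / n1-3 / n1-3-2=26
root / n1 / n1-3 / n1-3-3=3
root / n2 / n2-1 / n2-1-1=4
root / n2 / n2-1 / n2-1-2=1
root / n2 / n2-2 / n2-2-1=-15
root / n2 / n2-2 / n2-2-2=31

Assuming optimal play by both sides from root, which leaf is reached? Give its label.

n1-1 (MIN): min(17, -11, 40) = -11
n1-2 (MIN): min(-6, -25) = -25
n1-3 (MIN): min(-37, 26, 3) = -37
n1 (MAX): max(-11, -25, -37) = -11
n2-1 (MIN): min(4, 1) = 1
n2-2 (MIN): min(-15, 31) = -15
n2 (MAX): max(1, -15) = 1
root (MIN): min(-11, 1) = -11
At root, MIN picks n1 (lowest: -11).
At n1, MAX picks n1-1 (highest: -11).
At n1-1, MIN picks n1-1-2 (lowest: -11).
Terminal value -11.

n1-1-2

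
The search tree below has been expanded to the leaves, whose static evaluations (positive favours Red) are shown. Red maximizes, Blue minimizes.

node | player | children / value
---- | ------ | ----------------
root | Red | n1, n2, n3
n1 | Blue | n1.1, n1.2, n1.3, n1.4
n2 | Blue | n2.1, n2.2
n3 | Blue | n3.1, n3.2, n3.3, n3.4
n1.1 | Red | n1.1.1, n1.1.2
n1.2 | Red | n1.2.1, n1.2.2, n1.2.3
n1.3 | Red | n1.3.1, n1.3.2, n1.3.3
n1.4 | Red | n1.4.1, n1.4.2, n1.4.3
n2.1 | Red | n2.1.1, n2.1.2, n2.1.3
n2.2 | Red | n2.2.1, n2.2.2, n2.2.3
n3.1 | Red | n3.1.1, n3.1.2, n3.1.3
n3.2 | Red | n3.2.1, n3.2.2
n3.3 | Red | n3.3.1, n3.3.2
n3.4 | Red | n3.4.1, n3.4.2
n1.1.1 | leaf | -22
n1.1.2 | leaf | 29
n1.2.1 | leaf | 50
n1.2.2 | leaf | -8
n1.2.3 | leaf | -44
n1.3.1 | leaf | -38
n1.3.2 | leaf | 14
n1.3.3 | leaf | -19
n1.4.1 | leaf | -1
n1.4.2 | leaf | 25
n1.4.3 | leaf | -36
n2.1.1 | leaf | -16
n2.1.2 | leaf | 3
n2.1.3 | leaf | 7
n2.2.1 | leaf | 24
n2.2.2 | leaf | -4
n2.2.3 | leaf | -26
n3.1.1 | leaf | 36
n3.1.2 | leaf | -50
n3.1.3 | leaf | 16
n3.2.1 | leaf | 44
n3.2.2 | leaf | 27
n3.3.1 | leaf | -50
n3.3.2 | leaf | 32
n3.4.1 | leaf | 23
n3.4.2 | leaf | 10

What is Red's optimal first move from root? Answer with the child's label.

n1.1 (Red): max(-22, 29) = 29
n1.2 (Red): max(50, -8, -44) = 50
n1.3 (Red): max(-38, 14, -19) = 14
n1.4 (Red): max(-1, 25, -36) = 25
n1 (Blue): min(29, 50, 14, 25) = 14
n2.1 (Red): max(-16, 3, 7) = 7
n2.2 (Red): max(24, -4, -26) = 24
n2 (Blue): min(7, 24) = 7
n3.1 (Red): max(36, -50, 16) = 36
n3.2 (Red): max(44, 27) = 44
n3.3 (Red): max(-50, 32) = 32
n3.4 (Red): max(23, 10) = 23
n3 (Blue): min(36, 44, 32, 23) = 23
root (Red): max(14, 7, 23) = 23
Red at root wants the highest of {n1=14, n2=7, n3=23}, so chooses n3.

n3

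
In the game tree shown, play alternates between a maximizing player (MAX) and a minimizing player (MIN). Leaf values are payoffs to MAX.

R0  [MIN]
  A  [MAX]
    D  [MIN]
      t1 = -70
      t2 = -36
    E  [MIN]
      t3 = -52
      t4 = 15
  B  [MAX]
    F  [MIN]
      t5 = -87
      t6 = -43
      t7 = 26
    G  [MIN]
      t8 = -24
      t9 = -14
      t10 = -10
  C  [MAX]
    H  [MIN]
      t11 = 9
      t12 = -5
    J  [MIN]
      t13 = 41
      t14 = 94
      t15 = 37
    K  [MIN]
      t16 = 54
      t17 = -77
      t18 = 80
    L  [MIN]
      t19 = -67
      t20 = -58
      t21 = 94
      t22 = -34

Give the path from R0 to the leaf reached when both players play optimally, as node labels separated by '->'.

D (MIN): min(-70, -36) = -70
E (MIN): min(-52, 15) = -52
A (MAX): max(-70, -52) = -52
F (MIN): min(-87, -43, 26) = -87
G (MIN): min(-24, -14, -10) = -24
B (MAX): max(-87, -24) = -24
H (MIN): min(9, -5) = -5
J (MIN): min(41, 94, 37) = 37
K (MIN): min(54, -77, 80) = -77
L (MIN): min(-67, -58, 94, -34) = -67
C (MAX): max(-5, 37, -77, -67) = 37
R0 (MIN): min(-52, -24, 37) = -52
At R0, MIN picks A (lowest: -52).
At A, MAX picks E (highest: -52).
At E, MIN picks t3 (lowest: -52).
Terminal value -52.

R0 -> A -> E -> t3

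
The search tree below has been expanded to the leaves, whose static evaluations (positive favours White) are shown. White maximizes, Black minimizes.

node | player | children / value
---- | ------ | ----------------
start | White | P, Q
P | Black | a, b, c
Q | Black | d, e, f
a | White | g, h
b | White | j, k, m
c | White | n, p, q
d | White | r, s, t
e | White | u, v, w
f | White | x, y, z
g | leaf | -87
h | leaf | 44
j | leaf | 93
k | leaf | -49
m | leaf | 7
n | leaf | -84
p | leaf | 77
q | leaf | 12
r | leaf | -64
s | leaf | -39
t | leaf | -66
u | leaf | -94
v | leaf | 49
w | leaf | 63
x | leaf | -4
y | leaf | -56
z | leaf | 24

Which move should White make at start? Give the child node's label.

a (White): max(-87, 44) = 44
b (White): max(93, -49, 7) = 93
c (White): max(-84, 77, 12) = 77
P (Black): min(44, 93, 77) = 44
d (White): max(-64, -39, -66) = -39
e (White): max(-94, 49, 63) = 63
f (White): max(-4, -56, 24) = 24
Q (Black): min(-39, 63, 24) = -39
start (White): max(44, -39) = 44
White at start wants the highest of {P=44, Q=-39}, so chooses P.

P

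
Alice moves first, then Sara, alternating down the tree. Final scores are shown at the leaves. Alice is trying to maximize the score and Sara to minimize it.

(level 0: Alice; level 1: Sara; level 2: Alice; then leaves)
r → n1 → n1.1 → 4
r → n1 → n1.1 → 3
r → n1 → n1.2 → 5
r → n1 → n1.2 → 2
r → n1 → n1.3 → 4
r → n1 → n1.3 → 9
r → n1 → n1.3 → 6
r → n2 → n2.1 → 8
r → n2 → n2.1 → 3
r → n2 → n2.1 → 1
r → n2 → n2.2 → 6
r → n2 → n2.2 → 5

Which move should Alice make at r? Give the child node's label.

n2

n1.1 (Alice): max(4, 3) = 4
n1.2 (Alice): max(5, 2) = 5
n1.3 (Alice): max(4, 9, 6) = 9
n1 (Sara): min(4, 5, 9) = 4
n2.1 (Alice): max(8, 3, 1) = 8
n2.2 (Alice): max(6, 5) = 6
n2 (Sara): min(8, 6) = 6
r (Alice): max(4, 6) = 6
Alice at r wants the highest of {n1=4, n2=6}, so chooses n2.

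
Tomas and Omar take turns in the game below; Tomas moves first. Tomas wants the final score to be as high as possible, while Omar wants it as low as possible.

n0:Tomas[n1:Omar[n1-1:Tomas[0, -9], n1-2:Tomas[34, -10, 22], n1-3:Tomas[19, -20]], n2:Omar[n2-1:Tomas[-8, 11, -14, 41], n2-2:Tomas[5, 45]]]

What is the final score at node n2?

n2-1 (Tomas): max(-8, 11, -14, 41) = 41
n2-2 (Tomas): max(5, 45) = 45
n2 (Omar): min(41, 45) = 41

41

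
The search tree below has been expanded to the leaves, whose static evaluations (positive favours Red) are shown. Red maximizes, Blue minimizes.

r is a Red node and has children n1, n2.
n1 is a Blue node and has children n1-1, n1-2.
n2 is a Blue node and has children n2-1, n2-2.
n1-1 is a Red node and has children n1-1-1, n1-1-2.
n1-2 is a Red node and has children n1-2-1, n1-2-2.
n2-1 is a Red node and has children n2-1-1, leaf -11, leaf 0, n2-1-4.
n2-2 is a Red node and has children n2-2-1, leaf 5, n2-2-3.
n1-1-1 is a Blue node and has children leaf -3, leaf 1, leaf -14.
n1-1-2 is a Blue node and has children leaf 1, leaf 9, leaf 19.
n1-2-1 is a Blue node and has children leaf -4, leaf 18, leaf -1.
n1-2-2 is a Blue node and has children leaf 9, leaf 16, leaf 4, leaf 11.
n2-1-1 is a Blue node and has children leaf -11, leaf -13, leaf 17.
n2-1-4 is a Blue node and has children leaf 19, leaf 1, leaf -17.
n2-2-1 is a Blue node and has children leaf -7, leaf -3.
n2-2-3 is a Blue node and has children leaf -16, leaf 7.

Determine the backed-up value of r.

n1-1-1 (Blue): min(-3, 1, -14) = -14
n1-1-2 (Blue): min(1, 9, 19) = 1
n1-1 (Red): max(-14, 1) = 1
n1-2-1 (Blue): min(-4, 18, -1) = -4
n1-2-2 (Blue): min(9, 16, 4, 11) = 4
n1-2 (Red): max(-4, 4) = 4
n1 (Blue): min(1, 4) = 1
n2-1-1 (Blue): min(-11, -13, 17) = -13
n2-1-4 (Blue): min(19, 1, -17) = -17
n2-1 (Red): max(-13, -11, 0, -17) = 0
n2-2-1 (Blue): min(-7, -3) = -7
n2-2-3 (Blue): min(-16, 7) = -16
n2-2 (Red): max(-7, 5, -16) = 5
n2 (Blue): min(0, 5) = 0
r (Red): max(1, 0) = 1

1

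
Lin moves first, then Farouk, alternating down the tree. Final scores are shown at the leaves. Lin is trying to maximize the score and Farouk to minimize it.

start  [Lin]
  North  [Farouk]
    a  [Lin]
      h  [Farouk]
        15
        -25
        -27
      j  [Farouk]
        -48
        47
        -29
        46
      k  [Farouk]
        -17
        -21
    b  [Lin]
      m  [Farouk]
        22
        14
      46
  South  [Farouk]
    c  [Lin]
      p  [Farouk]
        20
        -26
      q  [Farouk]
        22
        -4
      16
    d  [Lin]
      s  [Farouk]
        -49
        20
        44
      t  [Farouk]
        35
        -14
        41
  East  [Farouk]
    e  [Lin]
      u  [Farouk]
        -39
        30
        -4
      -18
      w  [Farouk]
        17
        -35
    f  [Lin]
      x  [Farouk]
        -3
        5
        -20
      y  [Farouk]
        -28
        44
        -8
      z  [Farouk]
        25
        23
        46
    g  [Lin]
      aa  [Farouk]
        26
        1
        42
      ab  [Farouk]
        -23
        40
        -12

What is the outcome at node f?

23

x (Farouk): min(-3, 5, -20) = -20
y (Farouk): min(-28, 44, -8) = -28
z (Farouk): min(25, 23, 46) = 23
f (Lin): max(-20, -28, 23) = 23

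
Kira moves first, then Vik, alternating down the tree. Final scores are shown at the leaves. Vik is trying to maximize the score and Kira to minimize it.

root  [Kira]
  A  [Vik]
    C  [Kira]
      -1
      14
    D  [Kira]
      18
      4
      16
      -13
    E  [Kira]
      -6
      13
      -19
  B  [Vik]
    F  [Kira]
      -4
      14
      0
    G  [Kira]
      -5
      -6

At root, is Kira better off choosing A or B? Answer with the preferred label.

C (Kira): min(-1, 14) = -1
D (Kira): min(18, 4, 16, -13) = -13
E (Kira): min(-6, 13, -19) = -19
A (Vik): max(-1, -13, -19) = -1
F (Kira): min(-4, 14, 0) = -4
G (Kira): min(-5, -6) = -6
B (Vik): max(-4, -6) = -4
Kira prefers the lower value; A=-1, B=-4. B is better since -4 < -1.

B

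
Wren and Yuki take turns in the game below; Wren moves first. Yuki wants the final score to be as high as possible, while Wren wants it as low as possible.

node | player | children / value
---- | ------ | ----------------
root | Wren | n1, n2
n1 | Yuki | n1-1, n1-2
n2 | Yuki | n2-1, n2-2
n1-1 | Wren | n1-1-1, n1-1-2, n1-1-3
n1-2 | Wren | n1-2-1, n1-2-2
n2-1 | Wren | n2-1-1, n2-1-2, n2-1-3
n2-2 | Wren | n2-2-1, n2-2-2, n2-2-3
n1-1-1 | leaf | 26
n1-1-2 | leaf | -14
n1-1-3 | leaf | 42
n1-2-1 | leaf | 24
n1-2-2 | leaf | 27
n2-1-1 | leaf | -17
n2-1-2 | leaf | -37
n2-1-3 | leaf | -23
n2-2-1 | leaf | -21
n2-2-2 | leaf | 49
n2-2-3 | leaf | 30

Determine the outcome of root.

n1-1 (Wren): min(26, -14, 42) = -14
n1-2 (Wren): min(24, 27) = 24
n1 (Yuki): max(-14, 24) = 24
n2-1 (Wren): min(-17, -37, -23) = -37
n2-2 (Wren): min(-21, 49, 30) = -21
n2 (Yuki): max(-37, -21) = -21
root (Wren): min(24, -21) = -21

-21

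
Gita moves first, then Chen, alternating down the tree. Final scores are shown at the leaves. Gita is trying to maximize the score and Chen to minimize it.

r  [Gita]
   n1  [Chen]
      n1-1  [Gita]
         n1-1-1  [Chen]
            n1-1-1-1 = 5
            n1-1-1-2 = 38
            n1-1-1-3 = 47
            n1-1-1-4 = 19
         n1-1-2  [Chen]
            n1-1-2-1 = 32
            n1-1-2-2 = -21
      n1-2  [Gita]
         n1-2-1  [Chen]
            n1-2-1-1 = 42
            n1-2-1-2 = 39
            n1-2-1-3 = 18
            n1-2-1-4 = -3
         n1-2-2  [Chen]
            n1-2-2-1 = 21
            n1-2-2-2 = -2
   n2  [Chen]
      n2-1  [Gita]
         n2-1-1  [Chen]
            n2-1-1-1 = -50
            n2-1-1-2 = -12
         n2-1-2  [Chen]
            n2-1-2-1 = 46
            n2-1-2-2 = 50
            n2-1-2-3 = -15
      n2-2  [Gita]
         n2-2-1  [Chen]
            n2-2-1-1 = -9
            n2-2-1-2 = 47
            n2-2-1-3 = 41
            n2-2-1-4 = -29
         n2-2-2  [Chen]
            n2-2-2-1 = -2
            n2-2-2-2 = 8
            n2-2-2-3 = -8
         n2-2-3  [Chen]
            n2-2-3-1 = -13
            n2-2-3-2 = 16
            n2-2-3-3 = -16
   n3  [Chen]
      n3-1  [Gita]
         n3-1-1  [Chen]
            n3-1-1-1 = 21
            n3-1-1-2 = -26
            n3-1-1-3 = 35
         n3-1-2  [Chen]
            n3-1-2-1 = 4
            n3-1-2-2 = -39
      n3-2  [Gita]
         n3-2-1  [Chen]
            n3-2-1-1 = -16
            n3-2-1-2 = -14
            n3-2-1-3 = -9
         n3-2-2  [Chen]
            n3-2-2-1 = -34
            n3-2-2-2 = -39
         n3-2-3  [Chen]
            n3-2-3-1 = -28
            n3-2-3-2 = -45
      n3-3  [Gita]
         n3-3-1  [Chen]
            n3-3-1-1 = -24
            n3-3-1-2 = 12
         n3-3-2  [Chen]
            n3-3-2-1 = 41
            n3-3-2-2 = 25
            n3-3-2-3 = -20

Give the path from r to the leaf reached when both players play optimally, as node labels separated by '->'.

n1-1-1 (Chen): min(5, 38, 47, 19) = 5
n1-1-2 (Chen): min(32, -21) = -21
n1-1 (Gita): max(5, -21) = 5
n1-2-1 (Chen): min(42, 39, 18, -3) = -3
n1-2-2 (Chen): min(21, -2) = -2
n1-2 (Gita): max(-3, -2) = -2
n1 (Chen): min(5, -2) = -2
n2-1-1 (Chen): min(-50, -12) = -50
n2-1-2 (Chen): min(46, 50, -15) = -15
n2-1 (Gita): max(-50, -15) = -15
n2-2-1 (Chen): min(-9, 47, 41, -29) = -29
n2-2-2 (Chen): min(-2, 8, -8) = -8
n2-2-3 (Chen): min(-13, 16, -16) = -16
n2-2 (Gita): max(-29, -8, -16) = -8
n2 (Chen): min(-15, -8) = -15
n3-1-1 (Chen): min(21, -26, 35) = -26
n3-1-2 (Chen): min(4, -39) = -39
n3-1 (Gita): max(-26, -39) = -26
n3-2-1 (Chen): min(-16, -14, -9) = -16
n3-2-2 (Chen): min(-34, -39) = -39
n3-2-3 (Chen): min(-28, -45) = -45
n3-2 (Gita): max(-16, -39, -45) = -16
n3-3-1 (Chen): min(-24, 12) = -24
n3-3-2 (Chen): min(41, 25, -20) = -20
n3-3 (Gita): max(-24, -20) = -20
n3 (Chen): min(-26, -16, -20) = -26
r (Gita): max(-2, -15, -26) = -2
At r, Gita picks n1 (highest: -2).
At n1, Chen picks n1-2 (lowest: -2).
At n1-2, Gita picks n1-2-2 (highest: -2).
At n1-2-2, Chen picks n1-2-2-2 (lowest: -2).
Terminal value -2.

r -> n1 -> n1-2 -> n1-2-2 -> n1-2-2-2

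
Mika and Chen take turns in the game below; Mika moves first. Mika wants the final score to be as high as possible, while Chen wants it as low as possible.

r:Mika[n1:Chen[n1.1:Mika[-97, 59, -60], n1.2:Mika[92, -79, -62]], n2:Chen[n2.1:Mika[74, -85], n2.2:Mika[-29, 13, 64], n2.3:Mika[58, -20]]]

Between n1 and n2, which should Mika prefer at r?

n1

n1.1 (Mika): max(-97, 59, -60) = 59
n1.2 (Mika): max(92, -79, -62) = 92
n1 (Chen): min(59, 92) = 59
n2.1 (Mika): max(74, -85) = 74
n2.2 (Mika): max(-29, 13, 64) = 64
n2.3 (Mika): max(58, -20) = 58
n2 (Chen): min(74, 64, 58) = 58
Mika prefers the higher value; n1=59, n2=58. n1 is better since 59 > 58.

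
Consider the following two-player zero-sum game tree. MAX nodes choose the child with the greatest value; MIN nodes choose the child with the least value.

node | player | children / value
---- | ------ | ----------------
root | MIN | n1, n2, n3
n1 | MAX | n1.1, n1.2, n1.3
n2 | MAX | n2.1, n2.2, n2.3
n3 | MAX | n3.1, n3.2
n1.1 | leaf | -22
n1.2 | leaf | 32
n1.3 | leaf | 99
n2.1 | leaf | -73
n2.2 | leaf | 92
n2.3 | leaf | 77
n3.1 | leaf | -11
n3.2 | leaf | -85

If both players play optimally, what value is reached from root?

n1 (MAX): max(-22, 32, 99) = 99
n2 (MAX): max(-73, 92, 77) = 92
n3 (MAX): max(-11, -85) = -11
root (MIN): min(99, 92, -11) = -11

-11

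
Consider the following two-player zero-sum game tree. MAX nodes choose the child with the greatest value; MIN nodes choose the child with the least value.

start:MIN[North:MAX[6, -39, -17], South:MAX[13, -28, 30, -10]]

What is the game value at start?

6

North (MAX): max(6, -39, -17) = 6
South (MAX): max(13, -28, 30, -10) = 30
start (MIN): min(6, 30) = 6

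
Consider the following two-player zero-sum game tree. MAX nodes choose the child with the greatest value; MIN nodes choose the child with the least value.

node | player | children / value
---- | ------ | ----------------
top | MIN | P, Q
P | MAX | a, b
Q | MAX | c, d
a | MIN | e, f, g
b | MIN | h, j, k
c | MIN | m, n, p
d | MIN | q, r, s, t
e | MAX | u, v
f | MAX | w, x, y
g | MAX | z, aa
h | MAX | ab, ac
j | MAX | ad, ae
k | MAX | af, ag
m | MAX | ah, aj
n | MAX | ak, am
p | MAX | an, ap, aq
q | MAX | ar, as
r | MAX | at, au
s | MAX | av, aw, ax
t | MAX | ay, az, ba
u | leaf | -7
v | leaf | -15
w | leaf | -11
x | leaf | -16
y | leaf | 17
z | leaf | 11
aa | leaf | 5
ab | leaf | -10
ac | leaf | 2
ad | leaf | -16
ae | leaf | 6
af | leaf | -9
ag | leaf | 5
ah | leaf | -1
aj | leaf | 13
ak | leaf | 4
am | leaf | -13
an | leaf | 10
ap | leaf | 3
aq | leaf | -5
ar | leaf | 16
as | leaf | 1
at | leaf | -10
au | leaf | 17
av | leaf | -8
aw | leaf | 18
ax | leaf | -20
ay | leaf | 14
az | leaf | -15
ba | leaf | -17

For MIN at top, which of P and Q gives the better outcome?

e (MAX): max(-7, -15) = -7
f (MAX): max(-11, -16, 17) = 17
g (MAX): max(11, 5) = 11
a (MIN): min(-7, 17, 11) = -7
h (MAX): max(-10, 2) = 2
j (MAX): max(-16, 6) = 6
k (MAX): max(-9, 5) = 5
b (MIN): min(2, 6, 5) = 2
P (MAX): max(-7, 2) = 2
m (MAX): max(-1, 13) = 13
n (MAX): max(4, -13) = 4
p (MAX): max(10, 3, -5) = 10
c (MIN): min(13, 4, 10) = 4
q (MAX): max(16, 1) = 16
r (MAX): max(-10, 17) = 17
s (MAX): max(-8, 18, -20) = 18
t (MAX): max(14, -15, -17) = 14
d (MIN): min(16, 17, 18, 14) = 14
Q (MAX): max(4, 14) = 14
MIN prefers the lower value; P=2, Q=14. P is better since 2 < 14.

P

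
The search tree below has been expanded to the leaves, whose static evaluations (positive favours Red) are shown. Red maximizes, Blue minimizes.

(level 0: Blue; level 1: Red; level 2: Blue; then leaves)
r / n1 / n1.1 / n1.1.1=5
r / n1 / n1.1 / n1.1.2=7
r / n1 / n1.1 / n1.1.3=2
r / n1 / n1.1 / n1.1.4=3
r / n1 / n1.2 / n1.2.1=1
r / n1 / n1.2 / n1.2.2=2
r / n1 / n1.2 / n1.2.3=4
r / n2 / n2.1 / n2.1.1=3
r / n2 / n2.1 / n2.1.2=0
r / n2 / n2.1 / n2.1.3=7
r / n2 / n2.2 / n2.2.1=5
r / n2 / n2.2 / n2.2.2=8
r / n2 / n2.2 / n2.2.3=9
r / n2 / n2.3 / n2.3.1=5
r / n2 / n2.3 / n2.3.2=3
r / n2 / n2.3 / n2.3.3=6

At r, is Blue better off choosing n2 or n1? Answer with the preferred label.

n2.1 (Blue): min(3, 0, 7) = 0
n2.2 (Blue): min(5, 8, 9) = 5
n2.3 (Blue): min(5, 3, 6) = 3
n2 (Red): max(0, 5, 3) = 5
n1.1 (Blue): min(5, 7, 2, 3) = 2
n1.2 (Blue): min(1, 2, 4) = 1
n1 (Red): max(2, 1) = 2
Blue prefers the lower value; n2=5, n1=2. n1 is better since 2 < 5.

n1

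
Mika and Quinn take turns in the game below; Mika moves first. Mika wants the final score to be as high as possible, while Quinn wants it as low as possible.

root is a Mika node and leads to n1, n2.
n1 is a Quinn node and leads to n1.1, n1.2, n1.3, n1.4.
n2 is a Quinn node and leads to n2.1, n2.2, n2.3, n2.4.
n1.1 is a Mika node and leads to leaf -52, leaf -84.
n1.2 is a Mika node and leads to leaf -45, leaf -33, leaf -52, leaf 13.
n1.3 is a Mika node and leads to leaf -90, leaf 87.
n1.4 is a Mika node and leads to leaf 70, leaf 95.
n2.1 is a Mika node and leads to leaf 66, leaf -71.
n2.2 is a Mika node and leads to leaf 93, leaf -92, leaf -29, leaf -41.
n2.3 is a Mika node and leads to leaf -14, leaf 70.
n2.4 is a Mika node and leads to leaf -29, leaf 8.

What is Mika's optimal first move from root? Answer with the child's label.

n2

n1.1 (Mika): max(-52, -84) = -52
n1.2 (Mika): max(-45, -33, -52, 13) = 13
n1.3 (Mika): max(-90, 87) = 87
n1.4 (Mika): max(70, 95) = 95
n1 (Quinn): min(-52, 13, 87, 95) = -52
n2.1 (Mika): max(66, -71) = 66
n2.2 (Mika): max(93, -92, -29, -41) = 93
n2.3 (Mika): max(-14, 70) = 70
n2.4 (Mika): max(-29, 8) = 8
n2 (Quinn): min(66, 93, 70, 8) = 8
root (Mika): max(-52, 8) = 8
Mika at root wants the highest of {n1=-52, n2=8}, so chooses n2.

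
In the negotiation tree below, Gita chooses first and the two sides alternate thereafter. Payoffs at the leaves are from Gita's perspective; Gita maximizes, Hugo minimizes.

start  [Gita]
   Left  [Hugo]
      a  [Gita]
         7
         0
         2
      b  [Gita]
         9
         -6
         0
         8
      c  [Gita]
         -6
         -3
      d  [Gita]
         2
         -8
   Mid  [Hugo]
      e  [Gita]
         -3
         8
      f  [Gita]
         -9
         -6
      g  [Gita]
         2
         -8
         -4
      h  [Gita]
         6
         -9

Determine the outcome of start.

-3

a (Gita): max(7, 0, 2) = 7
b (Gita): max(9, -6, 0, 8) = 9
c (Gita): max(-6, -3) = -3
d (Gita): max(2, -8) = 2
Left (Hugo): min(7, 9, -3, 2) = -3
e (Gita): max(-3, 8) = 8
f (Gita): max(-9, -6) = -6
g (Gita): max(2, -8, -4) = 2
h (Gita): max(6, -9) = 6
Mid (Hugo): min(8, -6, 2, 6) = -6
start (Gita): max(-3, -6) = -3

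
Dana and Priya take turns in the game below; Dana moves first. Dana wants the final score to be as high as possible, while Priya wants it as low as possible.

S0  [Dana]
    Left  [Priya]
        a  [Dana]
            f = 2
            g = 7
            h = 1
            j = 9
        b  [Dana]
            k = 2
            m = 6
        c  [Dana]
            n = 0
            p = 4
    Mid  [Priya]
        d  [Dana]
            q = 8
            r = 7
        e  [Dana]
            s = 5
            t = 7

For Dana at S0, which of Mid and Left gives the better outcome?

d (Dana): max(8, 7) = 8
e (Dana): max(5, 7) = 7
Mid (Priya): min(8, 7) = 7
a (Dana): max(2, 7, 1, 9) = 9
b (Dana): max(2, 6) = 6
c (Dana): max(0, 4) = 4
Left (Priya): min(9, 6, 4) = 4
Dana prefers the higher value; Mid=7, Left=4. Mid is better since 7 > 4.

Mid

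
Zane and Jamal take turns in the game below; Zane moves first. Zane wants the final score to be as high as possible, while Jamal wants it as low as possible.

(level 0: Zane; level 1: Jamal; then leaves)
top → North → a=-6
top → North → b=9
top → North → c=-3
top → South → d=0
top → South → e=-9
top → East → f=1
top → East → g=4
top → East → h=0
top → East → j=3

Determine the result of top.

0

North (Jamal): min(-6, 9, -3) = -6
South (Jamal): min(0, -9) = -9
East (Jamal): min(1, 4, 0, 3) = 0
top (Zane): max(-6, -9, 0) = 0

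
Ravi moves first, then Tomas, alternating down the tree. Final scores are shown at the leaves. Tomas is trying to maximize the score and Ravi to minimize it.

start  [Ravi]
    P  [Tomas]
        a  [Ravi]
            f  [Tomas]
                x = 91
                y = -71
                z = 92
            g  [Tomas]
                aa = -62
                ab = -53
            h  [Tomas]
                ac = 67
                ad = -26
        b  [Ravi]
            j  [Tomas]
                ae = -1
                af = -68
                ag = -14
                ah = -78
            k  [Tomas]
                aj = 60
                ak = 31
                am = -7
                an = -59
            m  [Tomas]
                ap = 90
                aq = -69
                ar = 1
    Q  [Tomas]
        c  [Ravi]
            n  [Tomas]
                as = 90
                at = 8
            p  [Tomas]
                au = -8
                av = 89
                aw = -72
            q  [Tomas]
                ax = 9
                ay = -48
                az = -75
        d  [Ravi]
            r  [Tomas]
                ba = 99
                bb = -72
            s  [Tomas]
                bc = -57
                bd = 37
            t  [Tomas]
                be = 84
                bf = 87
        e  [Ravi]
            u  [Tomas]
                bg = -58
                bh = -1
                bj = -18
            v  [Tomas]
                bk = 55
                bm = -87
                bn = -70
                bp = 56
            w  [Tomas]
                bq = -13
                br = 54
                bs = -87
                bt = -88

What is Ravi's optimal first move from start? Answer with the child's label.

f (Tomas): max(91, -71, 92) = 92
g (Tomas): max(-62, -53) = -53
h (Tomas): max(67, -26) = 67
a (Ravi): min(92, -53, 67) = -53
j (Tomas): max(-1, -68, -14, -78) = -1
k (Tomas): max(60, 31, -7, -59) = 60
m (Tomas): max(90, -69, 1) = 90
b (Ravi): min(-1, 60, 90) = -1
P (Tomas): max(-53, -1) = -1
n (Tomas): max(90, 8) = 90
p (Tomas): max(-8, 89, -72) = 89
q (Tomas): max(9, -48, -75) = 9
c (Ravi): min(90, 89, 9) = 9
r (Tomas): max(99, -72) = 99
s (Tomas): max(-57, 37) = 37
t (Tomas): max(84, 87) = 87
d (Ravi): min(99, 37, 87) = 37
u (Tomas): max(-58, -1, -18) = -1
v (Tomas): max(55, -87, -70, 56) = 56
w (Tomas): max(-13, 54, -87, -88) = 54
e (Ravi): min(-1, 56, 54) = -1
Q (Tomas): max(9, 37, -1) = 37
start (Ravi): min(-1, 37) = -1
Ravi at start wants the lowest of {P=-1, Q=37}, so chooses P.

P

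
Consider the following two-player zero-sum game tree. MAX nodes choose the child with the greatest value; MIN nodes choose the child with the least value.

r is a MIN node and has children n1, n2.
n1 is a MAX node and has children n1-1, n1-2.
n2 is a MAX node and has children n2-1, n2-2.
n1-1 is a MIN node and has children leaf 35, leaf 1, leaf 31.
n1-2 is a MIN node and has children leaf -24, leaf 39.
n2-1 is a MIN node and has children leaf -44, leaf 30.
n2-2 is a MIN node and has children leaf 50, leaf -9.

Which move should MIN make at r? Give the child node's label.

n2

n1-1 (MIN): min(35, 1, 31) = 1
n1-2 (MIN): min(-24, 39) = -24
n1 (MAX): max(1, -24) = 1
n2-1 (MIN): min(-44, 30) = -44
n2-2 (MIN): min(50, -9) = -9
n2 (MAX): max(-44, -9) = -9
r (MIN): min(1, -9) = -9
MIN at r wants the lowest of {n1=1, n2=-9}, so chooses n2.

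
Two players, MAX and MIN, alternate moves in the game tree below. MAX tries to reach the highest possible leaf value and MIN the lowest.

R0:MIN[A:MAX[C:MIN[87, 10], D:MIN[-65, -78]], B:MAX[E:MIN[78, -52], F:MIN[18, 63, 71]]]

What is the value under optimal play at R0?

C (MIN): min(87, 10) = 10
D (MIN): min(-65, -78) = -78
A (MAX): max(10, -78) = 10
E (MIN): min(78, -52) = -52
F (MIN): min(18, 63, 71) = 18
B (MAX): max(-52, 18) = 18
R0 (MIN): min(10, 18) = 10

10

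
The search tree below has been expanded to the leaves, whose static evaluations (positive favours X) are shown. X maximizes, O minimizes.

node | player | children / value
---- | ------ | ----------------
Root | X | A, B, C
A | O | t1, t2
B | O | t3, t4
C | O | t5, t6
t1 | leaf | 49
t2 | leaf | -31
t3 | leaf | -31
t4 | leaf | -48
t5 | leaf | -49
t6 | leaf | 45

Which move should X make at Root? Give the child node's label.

A

A (O): min(49, -31) = -31
B (O): min(-31, -48) = -48
C (O): min(-49, 45) = -49
Root (X): max(-31, -48, -49) = -31
X at Root wants the highest of {A=-31, B=-48, C=-49}, so chooses A.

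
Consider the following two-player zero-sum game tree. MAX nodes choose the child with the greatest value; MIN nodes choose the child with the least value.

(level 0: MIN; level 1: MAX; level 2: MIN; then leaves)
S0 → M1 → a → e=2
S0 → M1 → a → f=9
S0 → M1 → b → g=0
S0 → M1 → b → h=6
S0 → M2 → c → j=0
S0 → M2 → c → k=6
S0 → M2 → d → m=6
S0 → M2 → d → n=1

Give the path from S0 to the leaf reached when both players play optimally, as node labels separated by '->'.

a (MIN): min(2, 9) = 2
b (MIN): min(0, 6) = 0
M1 (MAX): max(2, 0) = 2
c (MIN): min(0, 6) = 0
d (MIN): min(6, 1) = 1
M2 (MAX): max(0, 1) = 1
S0 (MIN): min(2, 1) = 1
At S0, MIN picks M2 (lowest: 1).
At M2, MAX picks d (highest: 1).
At d, MIN picks n (lowest: 1).
Terminal value 1.

S0 -> M2 -> d -> n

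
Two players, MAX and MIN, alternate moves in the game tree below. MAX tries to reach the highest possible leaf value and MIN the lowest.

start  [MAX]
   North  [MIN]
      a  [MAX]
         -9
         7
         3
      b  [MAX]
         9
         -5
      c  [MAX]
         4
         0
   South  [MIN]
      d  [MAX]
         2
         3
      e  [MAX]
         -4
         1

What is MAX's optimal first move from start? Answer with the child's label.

a (MAX): max(-9, 7, 3) = 7
b (MAX): max(9, -5) = 9
c (MAX): max(4, 0) = 4
North (MIN): min(7, 9, 4) = 4
d (MAX): max(2, 3) = 3
e (MAX): max(-4, 1) = 1
South (MIN): min(3, 1) = 1
start (MAX): max(4, 1) = 4
MAX at start wants the highest of {North=4, South=1}, so chooses North.

North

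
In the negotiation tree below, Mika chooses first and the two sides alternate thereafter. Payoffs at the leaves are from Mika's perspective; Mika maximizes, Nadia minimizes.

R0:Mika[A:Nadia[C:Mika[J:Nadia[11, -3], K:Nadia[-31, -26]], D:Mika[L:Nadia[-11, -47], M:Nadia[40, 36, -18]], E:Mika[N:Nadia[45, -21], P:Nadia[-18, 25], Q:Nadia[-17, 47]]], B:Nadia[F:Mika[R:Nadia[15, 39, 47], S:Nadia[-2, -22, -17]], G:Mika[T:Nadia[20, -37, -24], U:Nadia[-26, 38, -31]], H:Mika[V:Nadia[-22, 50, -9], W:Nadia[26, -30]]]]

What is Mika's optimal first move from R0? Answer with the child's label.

J (Nadia): min(11, -3) = -3
K (Nadia): min(-31, -26) = -31
C (Mika): max(-3, -31) = -3
L (Nadia): min(-11, -47) = -47
M (Nadia): min(40, 36, -18) = -18
D (Mika): max(-47, -18) = -18
N (Nadia): min(45, -21) = -21
P (Nadia): min(-18, 25) = -18
Q (Nadia): min(-17, 47) = -17
E (Mika): max(-21, -18, -17) = -17
A (Nadia): min(-3, -18, -17) = -18
R (Nadia): min(15, 39, 47) = 15
S (Nadia): min(-2, -22, -17) = -22
F (Mika): max(15, -22) = 15
T (Nadia): min(20, -37, -24) = -37
U (Nadia): min(-26, 38, -31) = -31
G (Mika): max(-37, -31) = -31
V (Nadia): min(-22, 50, -9) = -22
W (Nadia): min(26, -30) = -30
H (Mika): max(-22, -30) = -22
B (Nadia): min(15, -31, -22) = -31
R0 (Mika): max(-18, -31) = -18
Mika at R0 wants the highest of {A=-18, B=-31}, so chooses A.

A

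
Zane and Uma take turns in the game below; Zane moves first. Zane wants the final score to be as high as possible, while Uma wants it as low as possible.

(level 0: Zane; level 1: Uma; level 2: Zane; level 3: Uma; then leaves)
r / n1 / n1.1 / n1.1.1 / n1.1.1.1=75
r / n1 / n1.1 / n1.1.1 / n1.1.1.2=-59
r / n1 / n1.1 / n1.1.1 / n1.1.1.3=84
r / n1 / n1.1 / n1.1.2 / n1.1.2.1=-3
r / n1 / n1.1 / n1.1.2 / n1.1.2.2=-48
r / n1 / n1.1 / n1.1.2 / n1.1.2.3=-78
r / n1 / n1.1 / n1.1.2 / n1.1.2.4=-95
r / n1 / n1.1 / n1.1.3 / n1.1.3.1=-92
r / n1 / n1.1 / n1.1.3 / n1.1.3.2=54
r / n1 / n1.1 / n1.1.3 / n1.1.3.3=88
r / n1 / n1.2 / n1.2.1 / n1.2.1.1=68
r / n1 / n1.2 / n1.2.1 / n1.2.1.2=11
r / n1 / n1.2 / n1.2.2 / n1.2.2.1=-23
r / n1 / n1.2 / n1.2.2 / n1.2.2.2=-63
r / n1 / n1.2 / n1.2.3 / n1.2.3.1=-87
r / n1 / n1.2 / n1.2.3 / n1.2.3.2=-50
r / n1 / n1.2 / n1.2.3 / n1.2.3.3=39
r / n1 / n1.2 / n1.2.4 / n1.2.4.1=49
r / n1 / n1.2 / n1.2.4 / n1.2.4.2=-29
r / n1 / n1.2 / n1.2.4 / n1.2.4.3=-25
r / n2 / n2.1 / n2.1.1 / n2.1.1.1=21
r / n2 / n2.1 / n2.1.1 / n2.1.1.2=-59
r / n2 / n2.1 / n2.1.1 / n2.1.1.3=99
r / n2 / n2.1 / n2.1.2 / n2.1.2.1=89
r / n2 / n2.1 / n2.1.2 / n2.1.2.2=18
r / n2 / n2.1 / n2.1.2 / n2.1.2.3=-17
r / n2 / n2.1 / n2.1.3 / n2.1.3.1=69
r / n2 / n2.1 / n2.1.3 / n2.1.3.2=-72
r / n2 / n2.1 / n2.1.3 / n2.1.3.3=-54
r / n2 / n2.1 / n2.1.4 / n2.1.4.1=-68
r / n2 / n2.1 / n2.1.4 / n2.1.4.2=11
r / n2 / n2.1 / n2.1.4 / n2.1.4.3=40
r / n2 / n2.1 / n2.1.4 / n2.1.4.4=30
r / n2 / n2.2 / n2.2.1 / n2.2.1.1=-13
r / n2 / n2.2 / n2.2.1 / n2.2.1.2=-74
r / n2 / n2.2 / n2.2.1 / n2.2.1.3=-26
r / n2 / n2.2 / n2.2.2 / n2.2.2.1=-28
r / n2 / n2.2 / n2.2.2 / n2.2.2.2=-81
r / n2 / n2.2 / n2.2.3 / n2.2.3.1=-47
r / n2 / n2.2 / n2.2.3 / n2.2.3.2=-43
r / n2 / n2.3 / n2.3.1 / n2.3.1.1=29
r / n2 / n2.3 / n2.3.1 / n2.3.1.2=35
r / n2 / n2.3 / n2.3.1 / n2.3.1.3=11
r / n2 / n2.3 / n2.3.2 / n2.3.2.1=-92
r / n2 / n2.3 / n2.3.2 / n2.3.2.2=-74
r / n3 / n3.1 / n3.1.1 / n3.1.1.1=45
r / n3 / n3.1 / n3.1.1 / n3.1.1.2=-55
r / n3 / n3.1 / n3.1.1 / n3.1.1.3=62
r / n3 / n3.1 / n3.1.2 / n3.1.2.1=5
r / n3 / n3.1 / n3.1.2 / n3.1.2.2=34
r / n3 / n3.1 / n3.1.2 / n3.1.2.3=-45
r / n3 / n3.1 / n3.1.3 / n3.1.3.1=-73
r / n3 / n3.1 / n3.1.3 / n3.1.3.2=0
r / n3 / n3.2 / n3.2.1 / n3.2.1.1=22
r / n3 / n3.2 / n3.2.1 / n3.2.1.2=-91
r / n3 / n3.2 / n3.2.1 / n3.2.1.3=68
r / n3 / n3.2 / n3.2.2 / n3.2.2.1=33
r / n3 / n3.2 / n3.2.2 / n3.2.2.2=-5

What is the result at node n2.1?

-17

n2.1.1 (Uma): min(21, -59, 99) = -59
n2.1.2 (Uma): min(89, 18, -17) = -17
n2.1.3 (Uma): min(69, -72, -54) = -72
n2.1.4 (Uma): min(-68, 11, 40, 30) = -68
n2.1 (Zane): max(-59, -17, -72, -68) = -17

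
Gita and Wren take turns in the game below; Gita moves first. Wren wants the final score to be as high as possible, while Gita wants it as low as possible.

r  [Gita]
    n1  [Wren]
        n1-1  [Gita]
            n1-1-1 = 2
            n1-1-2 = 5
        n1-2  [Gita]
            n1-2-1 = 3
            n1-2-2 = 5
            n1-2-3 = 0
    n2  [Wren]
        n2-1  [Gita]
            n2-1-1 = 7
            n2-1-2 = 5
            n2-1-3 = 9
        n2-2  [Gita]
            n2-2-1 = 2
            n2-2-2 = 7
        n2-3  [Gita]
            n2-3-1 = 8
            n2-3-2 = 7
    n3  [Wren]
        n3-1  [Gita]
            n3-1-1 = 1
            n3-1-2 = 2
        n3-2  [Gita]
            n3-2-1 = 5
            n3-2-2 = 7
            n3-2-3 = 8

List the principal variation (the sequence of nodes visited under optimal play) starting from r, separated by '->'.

r -> n1 -> n1-1 -> n1-1-1

n1-1 (Gita): min(2, 5) = 2
n1-2 (Gita): min(3, 5, 0) = 0
n1 (Wren): max(2, 0) = 2
n2-1 (Gita): min(7, 5, 9) = 5
n2-2 (Gita): min(2, 7) = 2
n2-3 (Gita): min(8, 7) = 7
n2 (Wren): max(5, 2, 7) = 7
n3-1 (Gita): min(1, 2) = 1
n3-2 (Gita): min(5, 7, 8) = 5
n3 (Wren): max(1, 5) = 5
r (Gita): min(2, 7, 5) = 2
At r, Gita picks n1 (lowest: 2).
At n1, Wren picks n1-1 (highest: 2).
At n1-1, Gita picks n1-1-1 (lowest: 2).
Terminal value 2.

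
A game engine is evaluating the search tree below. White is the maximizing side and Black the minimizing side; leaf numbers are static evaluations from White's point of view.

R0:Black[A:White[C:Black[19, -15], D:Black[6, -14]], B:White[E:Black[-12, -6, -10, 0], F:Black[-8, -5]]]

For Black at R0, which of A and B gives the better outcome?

C (Black): min(19, -15) = -15
D (Black): min(6, -14) = -14
A (White): max(-15, -14) = -14
E (Black): min(-12, -6, -10, 0) = -12
F (Black): min(-8, -5) = -8
B (White): max(-12, -8) = -8
Black prefers the lower value; A=-14, B=-8. A is better since -14 < -8.

A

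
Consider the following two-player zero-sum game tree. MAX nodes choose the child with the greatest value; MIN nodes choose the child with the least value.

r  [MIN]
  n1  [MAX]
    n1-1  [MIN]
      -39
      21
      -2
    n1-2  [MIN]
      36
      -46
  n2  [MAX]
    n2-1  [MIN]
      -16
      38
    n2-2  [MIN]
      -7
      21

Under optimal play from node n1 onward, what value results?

n1-1 (MIN): min(-39, 21, -2) = -39
n1-2 (MIN): min(36, -46) = -46
n1 (MAX): max(-39, -46) = -39

-39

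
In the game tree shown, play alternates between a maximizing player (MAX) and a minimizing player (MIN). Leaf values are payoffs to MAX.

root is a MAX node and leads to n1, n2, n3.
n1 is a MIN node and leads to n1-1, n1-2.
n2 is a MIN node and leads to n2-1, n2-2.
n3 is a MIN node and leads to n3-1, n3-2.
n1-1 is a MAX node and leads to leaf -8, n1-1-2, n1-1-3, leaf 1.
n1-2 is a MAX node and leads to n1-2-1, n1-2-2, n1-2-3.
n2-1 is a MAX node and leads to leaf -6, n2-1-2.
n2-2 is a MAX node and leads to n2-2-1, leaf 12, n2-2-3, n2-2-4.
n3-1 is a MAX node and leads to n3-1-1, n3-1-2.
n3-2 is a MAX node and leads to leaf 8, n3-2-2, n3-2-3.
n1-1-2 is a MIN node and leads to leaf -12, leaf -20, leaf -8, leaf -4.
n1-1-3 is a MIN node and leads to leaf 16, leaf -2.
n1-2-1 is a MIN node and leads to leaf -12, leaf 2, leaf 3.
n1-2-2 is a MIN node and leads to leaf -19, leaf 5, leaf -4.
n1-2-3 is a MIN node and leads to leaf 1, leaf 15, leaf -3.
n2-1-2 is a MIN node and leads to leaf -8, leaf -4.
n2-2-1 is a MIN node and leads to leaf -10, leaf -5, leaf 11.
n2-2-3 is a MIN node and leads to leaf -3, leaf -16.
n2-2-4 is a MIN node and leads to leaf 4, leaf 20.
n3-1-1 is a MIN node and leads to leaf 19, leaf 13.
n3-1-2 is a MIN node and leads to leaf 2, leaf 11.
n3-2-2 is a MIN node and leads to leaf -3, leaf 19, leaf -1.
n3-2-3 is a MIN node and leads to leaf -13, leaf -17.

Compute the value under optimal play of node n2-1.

n2-1-2 (MIN): min(-8, -4) = -8
n2-1 (MAX): max(-6, -8) = -6

-6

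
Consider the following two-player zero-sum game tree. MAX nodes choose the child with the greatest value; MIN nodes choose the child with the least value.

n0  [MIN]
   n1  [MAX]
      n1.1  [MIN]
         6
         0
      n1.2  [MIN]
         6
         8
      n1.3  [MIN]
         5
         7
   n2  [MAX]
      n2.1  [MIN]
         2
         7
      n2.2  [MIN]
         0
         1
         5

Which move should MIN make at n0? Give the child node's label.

n2

n1.1 (MIN): min(6, 0) = 0
n1.2 (MIN): min(6, 8) = 6
n1.3 (MIN): min(5, 7) = 5
n1 (MAX): max(0, 6, 5) = 6
n2.1 (MIN): min(2, 7) = 2
n2.2 (MIN): min(0, 1, 5) = 0
n2 (MAX): max(2, 0) = 2
n0 (MIN): min(6, 2) = 2
MIN at n0 wants the lowest of {n1=6, n2=2}, so chooses n2.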